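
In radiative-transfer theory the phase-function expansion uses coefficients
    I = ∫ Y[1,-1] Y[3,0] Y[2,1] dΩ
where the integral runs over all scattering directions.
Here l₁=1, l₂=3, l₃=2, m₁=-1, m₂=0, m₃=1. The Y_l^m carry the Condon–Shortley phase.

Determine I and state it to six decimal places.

0.143048

m-sum 0 ✓  L=6 even ✓  2≤2≤4 ✓
Π(2lᵢ+1) = 3×7×5 = 105
triangle coeff Δ(1,3,2) = 1/105
Σ_t [1,1]: t=1:−1/4 = -1/4
(3j)²=3/35 [(1 3 2; 0 0 0)], sign=-1
Σ_t [2,2]: t=2:+1/12 = 1/12
(3j)²=1/35 [(1 3 2; -1 0 1)], sign=-1
⇒ 4πI² = 9/35
I = (+1)√(9/35/(4π)) = 0.14304817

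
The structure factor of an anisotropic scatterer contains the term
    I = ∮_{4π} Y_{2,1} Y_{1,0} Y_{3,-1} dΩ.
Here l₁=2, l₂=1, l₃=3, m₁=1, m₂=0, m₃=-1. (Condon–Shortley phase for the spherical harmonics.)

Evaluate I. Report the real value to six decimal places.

Checks pass: Σm=0; 6 even; l₃=3∈[1,3].
(2·2+1)(2·1+1)(2·3+1) = 105
Δ: 0! 4! 2! / 7! → 1/105
sum: t=0:+1/4 = 1/4
3j²(2 1 3; 0 0 0) = Δ·Π!·Σ² = 3/35  (sign -1)
sum: t=0:+1/6 = 1/6
3j²(2 1 3; 1 0 -1) = Δ·Π!·Σ² = 8/105  (sign +1)
combine: 4πI² = 105·3/35·8/105 = 24/35
take √, sign -1: I = -0.23359668

-0.233597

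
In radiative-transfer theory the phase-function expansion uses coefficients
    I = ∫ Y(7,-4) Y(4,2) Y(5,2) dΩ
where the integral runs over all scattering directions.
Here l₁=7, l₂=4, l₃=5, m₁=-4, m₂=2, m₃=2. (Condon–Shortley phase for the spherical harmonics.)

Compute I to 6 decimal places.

Rules hold: Σm=0, L=16 even, 3≤5≤11.
N = 15·9·11 = 1485
Δ = 6!·8!·2!/17! = 1/6126120
Racah Σ t=2..4: t=2:+1/69120 t=3:−1/20736 t=4:+1/69120 = -1/51840
⇒ 3j(7 4 5; 0 0 0)² = 280/21879, sgn +1
Racah Σ t=4..6: t=4:+1/483840 t=5:−1/172800 t=6:+1/1036800 = -1/362880
⇒ 3j(7 4 5; -4 2 2)² = 20/1547, sgn +1
4πI² = N·(3j₀)²·(3jₘ)² = 12000/48841
I = +1·√(0.245695/4π) = 0.13982777

0.139828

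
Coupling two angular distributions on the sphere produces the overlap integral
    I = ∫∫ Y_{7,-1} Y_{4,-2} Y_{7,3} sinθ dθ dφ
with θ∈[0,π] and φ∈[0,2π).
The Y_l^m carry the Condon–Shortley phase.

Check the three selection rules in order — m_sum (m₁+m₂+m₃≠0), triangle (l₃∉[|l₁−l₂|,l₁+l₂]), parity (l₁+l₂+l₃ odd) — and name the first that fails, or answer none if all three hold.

none

azimuthal sum: -1 − 2 + 3 = 0  ✓
3 ≤ 7 ≤ 11 (triangle on l)  ✓
L = 7 + 4 + 7 = 18 (even)  ✓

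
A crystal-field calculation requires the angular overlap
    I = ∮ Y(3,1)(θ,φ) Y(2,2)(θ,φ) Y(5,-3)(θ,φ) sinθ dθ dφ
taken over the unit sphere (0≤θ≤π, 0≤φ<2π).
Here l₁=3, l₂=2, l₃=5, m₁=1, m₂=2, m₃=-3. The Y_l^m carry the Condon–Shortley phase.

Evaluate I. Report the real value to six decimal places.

-0.200476

Checks pass: Σm=0; 10 even; l₃=5∈[1,5].
(2·3+1)(2·2+1)(2·5+1) = 385
Δ: 0! 6! 4! / 11! → 1/2310
sum: t=0:+1/144 = 1/144
3j²(3 2 5; 0 0 0) = Δ·Π!·Σ² = 10/231  (sign -1)
sum: t=0:+1/1152 = 1/1152
3j²(3 2 5; 1 2 -3) = Δ·Π!·Σ² = 1/33  (sign +1)
combine: 4πI² = 385·10/231·1/33 = 50/99
take √, sign -1: I = -0.20047604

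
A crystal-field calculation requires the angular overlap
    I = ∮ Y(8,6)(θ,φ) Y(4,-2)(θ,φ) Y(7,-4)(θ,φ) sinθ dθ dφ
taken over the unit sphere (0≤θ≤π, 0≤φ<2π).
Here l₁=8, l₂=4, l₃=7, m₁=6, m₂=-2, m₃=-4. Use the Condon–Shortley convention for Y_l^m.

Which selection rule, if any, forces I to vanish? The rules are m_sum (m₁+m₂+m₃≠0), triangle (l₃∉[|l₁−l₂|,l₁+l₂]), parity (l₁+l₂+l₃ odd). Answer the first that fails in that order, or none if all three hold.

azimuthal sum: 6 − 2 − 4 = 0  ✓
4 ≤ 7 ≤ 12 (triangle on l)  ✓
L = 8 + 4 + 7 = 19 (odd)  ✗

parity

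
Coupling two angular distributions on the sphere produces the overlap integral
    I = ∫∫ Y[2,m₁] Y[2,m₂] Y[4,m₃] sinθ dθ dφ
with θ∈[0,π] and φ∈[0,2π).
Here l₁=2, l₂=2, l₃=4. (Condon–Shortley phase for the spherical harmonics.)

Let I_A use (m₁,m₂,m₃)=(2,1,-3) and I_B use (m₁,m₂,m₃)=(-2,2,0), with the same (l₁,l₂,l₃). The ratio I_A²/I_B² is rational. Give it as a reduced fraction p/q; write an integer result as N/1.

Shared (l₁,l₂,l₃)=(2,2,4): N and (l;000)² cancel in I_A²/I_B².
A: Δ = 0!·4!·4!/9! = 1/630; Racah Σ t=0..0: t=0:+1/144 = 1/144; ⇒ 3j(2 2 4; 2 1 -3)² = 1/18, sgn -1
B: Δ = 0!·4!·4!/9! = 1/630; Racah Σ t=0..0: t=0:+1/576 = 1/576; ⇒ 3j(2 2 4; -2 2 0)² = 1/630, sgn +1
I_A²/I_B² = (1/18)/(1/630) = 35/1

35/1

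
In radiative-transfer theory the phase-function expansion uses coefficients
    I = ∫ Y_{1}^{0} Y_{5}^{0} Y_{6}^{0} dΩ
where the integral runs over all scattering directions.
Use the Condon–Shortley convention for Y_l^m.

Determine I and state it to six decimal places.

0.245154

Checks pass: Σm=0; 12 even; l₃=6∈[4,6].
(2·1+1)(2·5+1)(2·6+1) = 429
Δ: 0! 2! 10! / 13! → 1/858
sum: t=0:+1/14400 = 1/14400
3j²(1 5 6; 0 0 0) = Δ·Π!·Σ² = 6/143  (sign +1)
(m-triple is (0,0,0) — same symbol as above.)
combine: 4πI² = 429·6/143·6/143 = 108/143
take √, sign +1: I = 0.24515397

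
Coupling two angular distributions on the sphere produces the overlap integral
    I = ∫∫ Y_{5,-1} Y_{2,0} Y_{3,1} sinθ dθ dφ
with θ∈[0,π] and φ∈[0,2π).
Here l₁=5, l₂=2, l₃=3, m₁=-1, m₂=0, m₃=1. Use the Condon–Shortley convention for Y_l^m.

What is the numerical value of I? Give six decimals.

-0.227318

Checks pass: Σm=0; 10 even; l₃=3∈[3,7].
(2·5+1)(2·2+1)(2·3+1) = 385
Δ: 4! 6! 0! / 11! → 1/2310
sum: t=2:+1/144 = 1/144
3j²(5 2 3; 0 0 0) = Δ·Π!·Σ² = 10/231  (sign -1)
sum: t=2:+1/192 = 1/192
3j²(5 2 3; -1 0 1) = Δ·Π!·Σ² = 3/77  (sign +1)
combine: 4πI² = 385·10/231·3/77 = 50/77
take √, sign -1: I = -0.22731846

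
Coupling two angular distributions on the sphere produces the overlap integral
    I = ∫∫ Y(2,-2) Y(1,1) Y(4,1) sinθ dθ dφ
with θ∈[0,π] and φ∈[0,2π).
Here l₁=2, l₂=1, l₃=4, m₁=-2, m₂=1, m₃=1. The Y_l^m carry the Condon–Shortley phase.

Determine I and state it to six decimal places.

triangle: need 1≤l₃≤3, have 4; I=0

0.000000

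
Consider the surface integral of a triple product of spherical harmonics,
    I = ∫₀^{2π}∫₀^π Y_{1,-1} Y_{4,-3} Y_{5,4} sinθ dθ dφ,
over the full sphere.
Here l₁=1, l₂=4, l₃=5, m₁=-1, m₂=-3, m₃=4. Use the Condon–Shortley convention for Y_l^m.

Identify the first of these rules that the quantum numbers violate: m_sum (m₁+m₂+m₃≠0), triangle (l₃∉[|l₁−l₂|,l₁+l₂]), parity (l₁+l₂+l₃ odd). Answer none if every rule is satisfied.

none

azimuthal sum: -1 − 3 + 4 = 0  ✓
3 ≤ 5 ≤ 5 (triangle on l)  ✓
L = 1 + 4 + 5 = 10 (even)  ✓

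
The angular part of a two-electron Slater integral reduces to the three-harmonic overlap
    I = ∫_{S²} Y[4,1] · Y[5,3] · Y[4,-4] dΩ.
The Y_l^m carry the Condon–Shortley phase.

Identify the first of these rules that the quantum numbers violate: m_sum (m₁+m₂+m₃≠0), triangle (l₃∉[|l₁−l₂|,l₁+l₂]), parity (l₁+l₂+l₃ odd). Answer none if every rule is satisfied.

parity

azimuthal sum: 1 + 3 − 4 = 0  ✓
1 ≤ 4 ≤ 9 (triangle on l)  ✓
L = 4 + 5 + 4 = 13 (odd)  ✗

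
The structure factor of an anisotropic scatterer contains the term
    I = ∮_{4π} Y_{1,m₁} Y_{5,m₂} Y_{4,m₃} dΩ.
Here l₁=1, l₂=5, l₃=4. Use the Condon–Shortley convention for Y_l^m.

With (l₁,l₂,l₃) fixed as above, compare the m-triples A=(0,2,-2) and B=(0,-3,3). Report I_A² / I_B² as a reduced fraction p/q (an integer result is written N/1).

Shared (l₁,l₂,l₃)=(1,5,4): N and (l;000)² cancel in I_A²/I_B².
A: Δ = 2!·0!·8!/11! = 1/495; Racah Σ t=1..1: t=1:−1/1440 = -1/1440; ⇒ 3j(1 5 4; 0 2 -2)² = 7/165, sgn -1
B: Δ = 2!·0!·8!/11! = 1/495; Racah Σ t=1..1: t=1:−1/5040 = -1/5040; ⇒ 3j(1 5 4; 0 -3 3)² = 16/495, sgn +1
I_A²/I_B² = (7/165)/(16/495) = 21/16

21/16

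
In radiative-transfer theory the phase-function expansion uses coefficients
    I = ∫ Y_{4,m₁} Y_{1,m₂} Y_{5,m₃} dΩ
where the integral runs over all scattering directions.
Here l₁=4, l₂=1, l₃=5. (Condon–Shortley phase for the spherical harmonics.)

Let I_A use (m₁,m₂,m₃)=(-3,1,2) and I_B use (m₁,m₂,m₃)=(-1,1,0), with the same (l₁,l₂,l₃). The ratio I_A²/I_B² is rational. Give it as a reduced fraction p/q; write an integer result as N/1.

3/10

Shared (l₁,l₂,l₃)=(4,1,5): N and (l;000)² cancel in I_A²/I_B².
A: Δ = 0!·8!·2!/11! = 1/495; Racah Σ t=0..0: t=0:+1/10080 = 1/10080; ⇒ 3j(4 1 5; -3 1 2)² = 1/165, sgn -1
B: Δ = 0!·8!·2!/11! = 1/495; Racah Σ t=0..0: t=0:+1/1440 = 1/1440; ⇒ 3j(4 1 5; -1 1 0)² = 2/99, sgn -1
I_A²/I_B² = (1/165)/(2/99) = 3/10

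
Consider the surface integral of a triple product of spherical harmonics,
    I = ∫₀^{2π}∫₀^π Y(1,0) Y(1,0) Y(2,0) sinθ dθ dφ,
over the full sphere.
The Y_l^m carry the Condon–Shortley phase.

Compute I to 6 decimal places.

0.252313

m-sum 0 ✓  L=4 even ✓  0≤2≤2 ✓
Π(2lᵢ+1) = 3×3×5 = 45
triangle coeff Δ(1,1,2) = 1/30
Σ_t [0,0]: t=0:+1/1 = 1/1
(3j)²=2/15 [(1 1 2; 0 0 0)], sign=+1
(m-triple is (0,0,0) — same symbol as above.)
⇒ 4πI² = 4/5
I = (+1)√(4/5/(4π)) = 0.25231325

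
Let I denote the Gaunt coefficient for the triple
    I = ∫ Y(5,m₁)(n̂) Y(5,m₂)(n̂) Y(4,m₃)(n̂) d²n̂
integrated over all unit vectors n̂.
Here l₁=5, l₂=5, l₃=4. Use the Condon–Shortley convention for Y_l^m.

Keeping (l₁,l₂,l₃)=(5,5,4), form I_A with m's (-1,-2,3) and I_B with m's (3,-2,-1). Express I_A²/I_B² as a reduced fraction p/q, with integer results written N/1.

Shared (l₁,l₂,l₃)=(5,5,4): N and (l;000)² cancel in I_A²/I_B².
A: Δ = 6!·4!·4!/15! = 1/3153150; Racah Σ t=2..3: t=2:+1/6912 t=3:−1/5184 = -1/20736; ⇒ 3j(5 5 4; -1 -2 3)² = 5/2574, sgn +1
B: Δ = 6!·4!·4!/15! = 1/3153150; Racah Σ t=0..2: t=0:+1/17280 t=1:−1/2880 t=2:+1/6912 = -1/6912; ⇒ 3j(5 5 4; 3 -2 -1)² = 5/429, sgn +1
I_A²/I_B² = (5/2574)/(5/429) = 1/6

1/6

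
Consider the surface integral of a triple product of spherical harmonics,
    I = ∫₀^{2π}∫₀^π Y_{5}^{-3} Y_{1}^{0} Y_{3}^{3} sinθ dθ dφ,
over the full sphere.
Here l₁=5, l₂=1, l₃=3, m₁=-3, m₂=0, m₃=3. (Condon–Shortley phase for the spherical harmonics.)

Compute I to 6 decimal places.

0.000000

triangle: need 4≤l₃≤6, have 3; I=0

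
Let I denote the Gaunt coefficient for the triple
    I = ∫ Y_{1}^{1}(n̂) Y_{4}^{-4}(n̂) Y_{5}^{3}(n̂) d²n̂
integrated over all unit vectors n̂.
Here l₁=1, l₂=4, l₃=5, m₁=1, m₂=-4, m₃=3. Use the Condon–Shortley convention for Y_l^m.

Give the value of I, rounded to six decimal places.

Checks pass: Σm=0; 10 even; l₃=5∈[3,5].
(2·1+1)(2·4+1)(2·5+1) = 297
Δ: 0! 2! 8! / 11! → 1/495
sum: t=0:+1/576 = 1/576
3j²(1 4 5; 0 0 0) = Δ·Π!·Σ² = 5/99  (sign -1)
sum: t=0:+1/80640 = 1/80640
3j²(1 4 5; 1 -4 3) = Δ·Π!·Σ² = 1/495  (sign +1)
combine: 4πI² = 297·5/99·1/495 = 1/33
take √, sign -1: I = -0.04910640

-0.049106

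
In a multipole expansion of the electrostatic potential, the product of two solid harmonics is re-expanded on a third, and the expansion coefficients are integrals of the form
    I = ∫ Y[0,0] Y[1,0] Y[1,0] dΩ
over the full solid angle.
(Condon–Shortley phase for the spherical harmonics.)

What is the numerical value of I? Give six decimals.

0.282095

m-sum 0 ✓  L=2 even ✓  1≤1≤1 ✓
Π(2lᵢ+1) = 1×3×3 = 9
triangle coeff Δ(0,1,1) = 1/3
Σ_t [0,0]: t=0:+1/1 = 1/1
(3j)²=1/3 [(0 1 1; 0 0 0)], sign=-1
(m-triple is (0,0,0) — same symbol as above.)
⇒ 4πI² = 1/1
I = (+1)√(1/1/(4π)) = 0.28209479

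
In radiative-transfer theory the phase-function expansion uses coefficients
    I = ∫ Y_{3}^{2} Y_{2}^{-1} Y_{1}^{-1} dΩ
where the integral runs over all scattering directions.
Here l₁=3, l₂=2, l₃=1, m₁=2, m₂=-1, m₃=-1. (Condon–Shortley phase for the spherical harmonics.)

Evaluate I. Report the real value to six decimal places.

0.261169

Checks pass: Σm=0; 6 even; l₃=1∈[1,5].
(2·3+1)(2·2+1)(2·1+1) = 105
Δ: 4! 2! 0! / 7! → 1/105
sum: t=2:+1/4 = 1/4
3j²(3 2 1; 0 0 0) = Δ·Π!·Σ² = 3/35  (sign -1)
sum: t=1:−1/12 = -1/12
3j²(3 2 1; 2 -1 -1) = Δ·Π!·Σ² = 2/21  (sign -1)
combine: 4πI² = 105·3/35·2/21 = 6/7
take √, sign +1: I = 0.26116903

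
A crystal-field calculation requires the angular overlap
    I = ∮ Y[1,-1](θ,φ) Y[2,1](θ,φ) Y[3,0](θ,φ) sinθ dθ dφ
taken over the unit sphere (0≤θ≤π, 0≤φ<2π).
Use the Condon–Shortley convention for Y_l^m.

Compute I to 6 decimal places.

Rules hold: Σm=0, L=6 even, 1≤3≤3.
N = 3·5·7 = 105
Δ = 0!·2!·4!/7! = 1/105
Racah Σ t=0..0: t=0:+1/4 = 1/4
⇒ 3j(1 2 3; 0 0 0)² = 3/35, sgn -1
Racah Σ t=0..0: t=0:+1/12 = 1/12
⇒ 3j(1 2 3; -1 1 0)² = 1/35, sgn -1
4πI² = N·(3j₀)²·(3jₘ)² = 9/35
I = +1·√(0.257143/4π) = 0.14304817

0.143048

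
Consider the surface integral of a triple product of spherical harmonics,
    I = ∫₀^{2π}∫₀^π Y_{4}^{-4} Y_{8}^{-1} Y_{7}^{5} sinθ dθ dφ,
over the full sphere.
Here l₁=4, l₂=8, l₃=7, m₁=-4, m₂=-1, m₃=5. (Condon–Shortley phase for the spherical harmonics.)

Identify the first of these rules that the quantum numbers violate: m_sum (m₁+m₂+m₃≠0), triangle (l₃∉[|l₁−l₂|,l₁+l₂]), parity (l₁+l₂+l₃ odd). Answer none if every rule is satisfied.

parity

m₁+m₂+m₃ = -4 − 1 + 5 = 0  ✓
triangle: |4−8|=4 ≤ l₃=7 ≤ 4+8=12  ✓
parity: l₁+l₂+l₃ = 19 is odd  ✗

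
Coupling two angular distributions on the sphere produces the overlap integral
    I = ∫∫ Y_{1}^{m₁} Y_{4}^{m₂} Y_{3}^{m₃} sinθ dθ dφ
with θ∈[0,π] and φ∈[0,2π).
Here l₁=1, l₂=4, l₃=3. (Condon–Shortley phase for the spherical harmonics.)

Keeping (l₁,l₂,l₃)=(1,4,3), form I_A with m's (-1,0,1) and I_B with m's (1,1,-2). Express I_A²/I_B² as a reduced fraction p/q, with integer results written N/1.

l's match ⇒ only the (l;m) 3-j factors differ between A and B.
A: triangle coeff Δ(1,4,3) = 1/252; Σ_t [2,2]: t=2:+1/96 = 1/96; (3j)²=1/42 [(1 4 3; -1 0 1)], sign=+1
B: triangle coeff Δ(1,4,3) = 1/252; Σ_t [0,0]: t=0:+1/240 = 1/240; (3j)²=1/84 [(1 4 3; 1 1 -2)], sign=-1
I_A²/I_B² = (1/42)/(1/84) = 2/1

2/1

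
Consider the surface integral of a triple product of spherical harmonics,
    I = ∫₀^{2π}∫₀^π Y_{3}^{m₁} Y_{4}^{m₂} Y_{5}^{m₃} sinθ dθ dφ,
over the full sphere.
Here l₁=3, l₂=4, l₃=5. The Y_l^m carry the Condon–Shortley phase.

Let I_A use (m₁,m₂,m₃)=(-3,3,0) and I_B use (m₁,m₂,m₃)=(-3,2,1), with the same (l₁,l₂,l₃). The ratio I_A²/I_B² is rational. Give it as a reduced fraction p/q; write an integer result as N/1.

l's match ⇒ only the (l;m) 3-j factors differ between A and B.
A: triangle coeff Δ(3,4,5) = 1/180180; Σ_t [2,2]: t=2:+1/5760 = 1/5760; (3j)²=5/572 [(3 4 5; -3 3 0)], sign=-1
B: triangle coeff Δ(3,4,5) = 1/180180; Σ_t [2,2]: t=2:+1/2304 = 1/2304; (3j)²=75/4004 [(3 4 5; -3 2 1)], sign=+1
I_A²/I_B² = (5/572)/(75/4004) = 7/15

7/15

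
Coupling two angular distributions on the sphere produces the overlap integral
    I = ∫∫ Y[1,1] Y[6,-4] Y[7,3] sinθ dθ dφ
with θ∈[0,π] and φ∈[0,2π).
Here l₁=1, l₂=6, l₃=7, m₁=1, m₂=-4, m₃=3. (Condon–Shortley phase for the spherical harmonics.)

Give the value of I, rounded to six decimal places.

m-sum 0 ✓  L=14 even ✓  5≤7≤7 ✓
Π(2lᵢ+1) = 3×13×15 = 585
triangle coeff Δ(1,6,7) = 1/1365
Σ_t [0,0]: t=0:+1/518400 = 1/518400
(3j)²=7/195 [(1 6 7; 0 0 0)], sign=-1
Σ_t [0,0]: t=0:+1/14515200 = 1/14515200
(3j)²=2/455 [(1 6 7; 1 -4 3)], sign=+1
⇒ 4πI² = 6/65
I = (-1)√(6/65/(4π)) = -0.08570655

-0.085707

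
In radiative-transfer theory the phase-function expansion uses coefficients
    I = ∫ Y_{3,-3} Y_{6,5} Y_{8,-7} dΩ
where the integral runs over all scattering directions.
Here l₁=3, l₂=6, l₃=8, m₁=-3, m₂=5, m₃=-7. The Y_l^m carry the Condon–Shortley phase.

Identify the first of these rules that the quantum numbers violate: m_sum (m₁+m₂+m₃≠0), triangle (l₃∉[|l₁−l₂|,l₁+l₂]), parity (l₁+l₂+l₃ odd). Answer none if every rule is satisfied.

azimuthal sum: -3 + 5 − 7 = -5  ✗
3 ≤ 8 ≤ 9 (triangle on l)
L = 3 + 6 + 8 = 17 (odd)

m_sum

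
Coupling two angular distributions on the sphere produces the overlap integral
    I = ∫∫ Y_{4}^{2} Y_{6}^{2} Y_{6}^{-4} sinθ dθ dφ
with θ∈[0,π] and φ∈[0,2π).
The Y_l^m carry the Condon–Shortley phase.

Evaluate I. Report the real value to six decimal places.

Checks pass: Σm=0; 16 even; l₃=6∈[2,10].
(2·4+1)(2·6+1)(2·6+1) = 1521
Δ: 4! 4! 8! / 17! → 1/15315300
sum: t=0:+1/829440 t=1:−1/25920 t=2:+1/9216 t=3:−1/25920 t=4:+1/829440 = 7/207360
3j²(4 6 6; 0 0 0) = Δ·Π!·Σ² = 28/2431  (sign +1)
sum: t=0:+1/3870720 t=1:−1/181440 t=2:+1/138240 = 23/11612160
3j²(4 6 6; 2 2 -4) = Δ·Π!·Σ² = 529/204204  (sign +1)
combine: 4πI² = 1521·28/2431·529/204204 = 1587/34969
take √, sign +1: I = 0.06009550

0.060095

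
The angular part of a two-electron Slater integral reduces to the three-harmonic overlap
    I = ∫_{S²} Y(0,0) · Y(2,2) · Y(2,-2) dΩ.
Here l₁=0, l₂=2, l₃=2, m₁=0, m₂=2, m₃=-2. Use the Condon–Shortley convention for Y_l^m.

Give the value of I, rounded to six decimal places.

m-sum 0 ✓  L=4 even ✓  2≤2≤2 ✓
Π(2lᵢ+1) = 1×5×5 = 25
triangle coeff Δ(0,2,2) = 1/5
Σ_t [0,0]: t=0:+1/4 = 1/4
(3j)²=1/5 [(0 2 2; 0 0 0)], sign=+1
Σ_t [0,0]: t=0:+1/24 = 1/24
(3j)²=1/5 [(0 2 2; 0 2 -2)], sign=+1
⇒ 4πI² = 1/1
I = (+1)√(1/1/(4π)) = 0.28209479

0.282095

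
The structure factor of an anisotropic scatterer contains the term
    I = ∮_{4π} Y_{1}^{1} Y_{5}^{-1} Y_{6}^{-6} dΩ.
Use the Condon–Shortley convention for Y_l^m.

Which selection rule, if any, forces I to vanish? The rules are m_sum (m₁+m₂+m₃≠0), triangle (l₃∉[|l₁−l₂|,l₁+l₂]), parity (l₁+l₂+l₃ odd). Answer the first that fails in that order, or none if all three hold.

m_sum

Σmᵢ = -6  ✗
l₃∈[|l₁−l₂|,l₁+l₂]=[4,6], have l₃=6
Σlᵢ = 12 ⇒ even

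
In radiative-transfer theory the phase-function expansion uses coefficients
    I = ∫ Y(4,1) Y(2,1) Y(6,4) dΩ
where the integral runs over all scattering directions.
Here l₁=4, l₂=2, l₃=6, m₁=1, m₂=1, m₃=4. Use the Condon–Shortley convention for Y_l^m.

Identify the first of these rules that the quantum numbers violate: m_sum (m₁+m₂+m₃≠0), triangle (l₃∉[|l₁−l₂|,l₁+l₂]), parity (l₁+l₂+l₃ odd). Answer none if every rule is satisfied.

m_sum

azimuthal sum: 1 + 1 + 4 = 6  ✗
2 ≤ 6 ≤ 6 (triangle on l)
L = 4 + 2 + 6 = 12 (even)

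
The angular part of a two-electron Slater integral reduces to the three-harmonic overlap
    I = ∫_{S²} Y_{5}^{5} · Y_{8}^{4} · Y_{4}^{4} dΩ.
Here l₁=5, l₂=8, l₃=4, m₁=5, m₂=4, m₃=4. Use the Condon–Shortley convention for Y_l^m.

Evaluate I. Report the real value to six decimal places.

Σmᵢ = 13 ≠ 0, so the φ-integral vanishes; I = 0

0.000000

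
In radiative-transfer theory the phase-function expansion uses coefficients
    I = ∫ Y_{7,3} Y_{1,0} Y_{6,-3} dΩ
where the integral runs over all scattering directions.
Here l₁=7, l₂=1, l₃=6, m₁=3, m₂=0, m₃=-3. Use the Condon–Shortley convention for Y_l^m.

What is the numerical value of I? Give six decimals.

-0.221293

Rules hold: Σm=0, L=14 even, 6≤6≤8.
N = 15·3·13 = 585
Δ = 2!·12!·0!/15! = 1/1365
Racah Σ t=1..1: t=1:−1/518400 = -1/518400
⇒ 3j(7 1 6; 0 0 0)² = 7/195, sgn -1
Racah Σ t=1..1: t=1:−1/2177280 = -1/2177280
⇒ 3j(7 1 6; 3 0 -3)² = 8/273, sgn +1
4πI² = N·(3j₀)²·(3jₘ)² = 8/13
I = -1·√(0.615385/4π) = -0.22129336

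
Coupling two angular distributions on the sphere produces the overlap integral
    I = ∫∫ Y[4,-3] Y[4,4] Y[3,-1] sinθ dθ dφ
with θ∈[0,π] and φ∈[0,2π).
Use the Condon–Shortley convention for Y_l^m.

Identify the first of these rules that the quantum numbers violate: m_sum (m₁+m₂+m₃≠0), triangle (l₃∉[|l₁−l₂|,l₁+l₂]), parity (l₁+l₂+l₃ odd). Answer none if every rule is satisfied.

parity

Σmᵢ = 0  ✓
l₃∈[|l₁−l₂|,l₁+l₂]=[0,8], have l₃=3  ✓
Σlᵢ = 11 ⇒ odd  ✗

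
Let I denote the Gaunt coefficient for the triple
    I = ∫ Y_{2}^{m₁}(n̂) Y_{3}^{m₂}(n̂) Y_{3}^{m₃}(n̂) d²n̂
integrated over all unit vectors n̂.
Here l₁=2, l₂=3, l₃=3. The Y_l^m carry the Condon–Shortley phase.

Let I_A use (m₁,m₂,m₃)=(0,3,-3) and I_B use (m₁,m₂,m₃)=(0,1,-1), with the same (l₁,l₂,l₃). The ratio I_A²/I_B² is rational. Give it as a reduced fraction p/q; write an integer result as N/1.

25/9

Shared (l₁,l₂,l₃)=(2,3,3): N and (l;000)² cancel in I_A²/I_B².
A: Δ = 2!·2!·4!/9! = 1/3780; Racah Σ t=2..2: t=2:+1/96 = 1/96; ⇒ 3j(2 3 3; 0 3 -3)² = 5/84, sgn +1
B: Δ = 2!·2!·4!/9! = 1/3780; Racah Σ t=0..2: t=0:+1/96 t=1:−1/6 t=2:+1/16 = -3/32; ⇒ 3j(2 3 3; 0 1 -1)² = 3/140, sgn -1
I_A²/I_B² = (5/84)/(3/140) = 25/9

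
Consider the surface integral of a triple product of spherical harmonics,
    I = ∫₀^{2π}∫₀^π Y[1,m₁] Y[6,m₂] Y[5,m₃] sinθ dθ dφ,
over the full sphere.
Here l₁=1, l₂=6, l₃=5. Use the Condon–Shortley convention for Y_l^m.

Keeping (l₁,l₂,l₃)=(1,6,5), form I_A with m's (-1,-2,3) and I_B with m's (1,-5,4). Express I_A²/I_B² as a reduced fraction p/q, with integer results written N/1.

6/55

Shared (l₁,l₂,l₃)=(1,6,5): N and (l;000)² cancel in I_A²/I_B².
A: Δ = 2!·0!·10!/13! = 1/858; Racah Σ t=2..2: t=2:+1/161280 = 1/161280; ⇒ 3j(1 6 5; -1 -2 3)² = 1/143, sgn +1
B: Δ = 2!·0!·10!/13! = 1/858; Racah Σ t=0..0: t=0:+1/725760 = 1/725760; ⇒ 3j(1 6 5; 1 -5 4)² = 5/78, sgn -1
I_A²/I_B² = (1/143)/(5/78) = 6/55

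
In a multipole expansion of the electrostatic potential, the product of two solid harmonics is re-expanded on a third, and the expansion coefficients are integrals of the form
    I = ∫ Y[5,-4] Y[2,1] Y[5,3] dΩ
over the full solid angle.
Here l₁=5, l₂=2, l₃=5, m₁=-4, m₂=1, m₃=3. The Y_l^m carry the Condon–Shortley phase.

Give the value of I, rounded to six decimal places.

Checks pass: Σm=0; 12 even; l₃=5∈[3,7].
(2·5+1)(2·2+1)(2·5+1) = 605
Δ: 2! 8! 2! / 13! → 1/38610
sum: t=0:+1/2880 t=1:−1/576 t=2:+1/2880 = -1/960
3j²(5 2 5; 0 0 0) = Δ·Π!·Σ² = 10/429  (sign +1)
sum: t=1:−1/80640 t=2:+1/10080 = 1/11520
3j²(5 2 5; -4 1 3) = Δ·Π!·Σ² = 49/1430  (sign +1)
combine: 4πI² = 605·10/429·49/1430 = 245/507
take √, sign +1: I = 0.19609844

0.196098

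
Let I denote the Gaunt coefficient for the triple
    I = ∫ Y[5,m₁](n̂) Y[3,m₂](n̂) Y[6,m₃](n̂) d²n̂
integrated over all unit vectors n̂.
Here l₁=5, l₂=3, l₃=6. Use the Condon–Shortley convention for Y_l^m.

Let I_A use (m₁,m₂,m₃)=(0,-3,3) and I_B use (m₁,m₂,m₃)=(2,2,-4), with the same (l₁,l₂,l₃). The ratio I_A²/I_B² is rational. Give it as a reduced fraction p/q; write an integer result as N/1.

Shared (l₁,l₂,l₃)=(5,3,6): N and (l;000)² cancel in I_A²/I_B².
A: Δ = 2!·8!·4!/15! = 1/675675; Racah Σ t=0..0: t=0:+1/34560 = 1/34560; ⇒ 3j(5 3 6; 0 -3 3)² = 4/143, sgn -1
B: Δ = 2!·8!·4!/15! = 1/675675; Racah Σ t=1..2: t=1:−1/34560 t=2:+1/60480 = -1/80640; ⇒ 3j(5 3 6; 2 2 -4)² = 6/1001, sgn -1
I_A²/I_B² = (4/143)/(6/1001) = 14/3

14/3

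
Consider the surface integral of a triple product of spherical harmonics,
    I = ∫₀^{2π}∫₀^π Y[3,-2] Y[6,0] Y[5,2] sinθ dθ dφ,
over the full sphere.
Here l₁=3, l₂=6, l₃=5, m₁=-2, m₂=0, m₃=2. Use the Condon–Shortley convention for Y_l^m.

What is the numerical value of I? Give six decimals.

m-sum 0 ✓  L=14 even ✓  3≤5≤9 ✓
Π(2lᵢ+1) = 7×13×11 = 1001
triangle coeff Δ(3,6,5) = 1/675675
Σ_t [1,3]: t=1:−1/8640 t=2:+1/2304 t=3:−1/8640 = 7/34560
(3j)²=7/429 [(3 6 5; 0 0 0)], sign=-1
Σ_t [3,4]: t=3:−1/8640 t=4:+1/34560 = -1/11520
(3j)²=3/143 [(3 6 5; -2 0 2)], sign=+1
⇒ 4πI² = 49/143
I = (-1)√(49/143/(4π)) = -0.16512966

-0.165130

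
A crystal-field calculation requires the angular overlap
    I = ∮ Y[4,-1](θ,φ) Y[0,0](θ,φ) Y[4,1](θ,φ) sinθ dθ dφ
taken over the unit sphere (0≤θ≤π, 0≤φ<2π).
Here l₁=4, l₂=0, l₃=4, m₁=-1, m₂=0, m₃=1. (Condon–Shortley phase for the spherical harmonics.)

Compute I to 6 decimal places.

Checks pass: Σm=0; 8 even; l₃=4∈[4,4].
(2·4+1)(2·0+1)(2·4+1) = 81
Δ: 0! 8! 0! / 9! → 1/9
sum: t=0:+1/576 = 1/576
3j²(4 0 4; 0 0 0) = Δ·Π!·Σ² = 1/9  (sign +1)
sum: t=0:+1/720 = 1/720
3j²(4 0 4; -1 0 1) = Δ·Π!·Σ² = 1/9  (sign -1)
combine: 4πI² = 81·1/9·1/9 = 1/1
take √, sign -1: I = -0.28209479

-0.282095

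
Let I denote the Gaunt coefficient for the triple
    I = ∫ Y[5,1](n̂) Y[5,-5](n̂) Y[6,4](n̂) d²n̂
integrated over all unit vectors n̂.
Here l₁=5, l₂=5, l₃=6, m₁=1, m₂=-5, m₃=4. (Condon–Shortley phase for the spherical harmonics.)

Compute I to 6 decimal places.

Rules hold: Σm=0, L=16 even, 0≤6≤10.
N = 11·11·13 = 1573
Δ = 4!·6!·6!/17! = 1/28588560
Racah Σ t=0..4: t=0:+1/345600 t=1:−1/13824 t=2:+1/5184 t=3:−1/13824 t=4:+1/345600 = 7/129600
⇒ 3j(5 5 6; 0 0 0)² = 80/7293, sgn +1
Racah Σ t=0..0: t=0:+1/829440 = 1/829440
⇒ 3j(5 5 6; 1 -5 4)² = 225/9724, sgn +1
4πI² = N·(3j₀)²·(3jₘ)² = 1500/3757
I = +1·√(0.399255/4π) = 0.17824613

0.178246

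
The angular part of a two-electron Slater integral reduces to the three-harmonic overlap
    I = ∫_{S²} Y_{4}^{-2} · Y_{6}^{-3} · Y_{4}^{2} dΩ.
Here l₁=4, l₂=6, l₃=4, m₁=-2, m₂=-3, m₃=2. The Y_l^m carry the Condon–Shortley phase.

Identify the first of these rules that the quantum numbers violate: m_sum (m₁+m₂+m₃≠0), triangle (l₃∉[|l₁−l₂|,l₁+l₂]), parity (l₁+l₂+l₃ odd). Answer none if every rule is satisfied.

m₁+m₂+m₃ = -2 − 3 + 2 = -3  ✗
triangle: |4−6|=2 ≤ l₃=4 ≤ 4+6=10
parity: l₁+l₂+l₃ = 14 is even

m_sum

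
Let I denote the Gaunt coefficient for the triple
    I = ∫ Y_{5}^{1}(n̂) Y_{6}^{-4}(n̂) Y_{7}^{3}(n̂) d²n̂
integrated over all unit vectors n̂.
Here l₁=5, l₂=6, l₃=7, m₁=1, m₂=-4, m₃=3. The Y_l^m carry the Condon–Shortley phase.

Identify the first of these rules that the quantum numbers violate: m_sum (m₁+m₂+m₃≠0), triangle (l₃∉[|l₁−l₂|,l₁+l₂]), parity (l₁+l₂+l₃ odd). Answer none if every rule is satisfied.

none

m₁+m₂+m₃ = 1 − 4 + 3 = 0  ✓
triangle: |5−6|=1 ≤ l₃=7 ≤ 5+6=11  ✓
parity: l₁+l₂+l₃ = 18 is even  ✓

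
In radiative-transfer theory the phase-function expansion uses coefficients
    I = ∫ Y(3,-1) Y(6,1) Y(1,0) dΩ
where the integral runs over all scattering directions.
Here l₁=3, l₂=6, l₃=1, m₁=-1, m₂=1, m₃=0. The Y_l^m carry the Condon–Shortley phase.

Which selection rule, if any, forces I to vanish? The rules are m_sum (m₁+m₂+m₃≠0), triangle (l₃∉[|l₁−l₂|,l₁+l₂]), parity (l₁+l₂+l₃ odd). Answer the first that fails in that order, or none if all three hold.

triangle

m₁+m₂+m₃ = -1 + 1 + 0 = 0  ✓
triangle: |3−6|=3 ≤ l₃=1 ≤ 3+6=9  ✗
parity: l₁+l₂+l₃ = 10 is even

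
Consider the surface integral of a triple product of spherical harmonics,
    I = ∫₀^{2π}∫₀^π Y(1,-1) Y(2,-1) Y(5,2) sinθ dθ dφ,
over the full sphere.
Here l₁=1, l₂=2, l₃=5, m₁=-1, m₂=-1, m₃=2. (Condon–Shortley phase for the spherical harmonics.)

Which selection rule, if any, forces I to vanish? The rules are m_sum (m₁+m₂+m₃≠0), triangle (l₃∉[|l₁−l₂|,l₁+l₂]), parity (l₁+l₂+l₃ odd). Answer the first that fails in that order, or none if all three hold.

triangle

azimuthal sum: -1 − 1 + 2 = 0  ✓
1 ≤ 5 ≤ 3 (triangle on l)  ✗
L = 1 + 2 + 5 = 8 (even)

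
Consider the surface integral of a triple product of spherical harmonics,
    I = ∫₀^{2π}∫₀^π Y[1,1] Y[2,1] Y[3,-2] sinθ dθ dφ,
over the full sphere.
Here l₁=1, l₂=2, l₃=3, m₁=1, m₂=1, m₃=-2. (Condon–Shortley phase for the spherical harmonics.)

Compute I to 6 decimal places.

Rules hold: Σm=0, L=6 even, 1≤3≤3.
N = 3·5·7 = 105
Δ = 0!·2!·4!/7! = 1/105
Racah Σ t=0..0: t=0:+1/4 = 1/4
⇒ 3j(1 2 3; 0 0 0)² = 3/35, sgn -1
Racah Σ t=0..0: t=0:+1/12 = 1/12
⇒ 3j(1 2 3; 1 1 -2)² = 2/21, sgn -1
4πI² = N·(3j₀)²·(3jₘ)² = 6/7
I = +1·√(0.857143/4π) = 0.26116903

0.261169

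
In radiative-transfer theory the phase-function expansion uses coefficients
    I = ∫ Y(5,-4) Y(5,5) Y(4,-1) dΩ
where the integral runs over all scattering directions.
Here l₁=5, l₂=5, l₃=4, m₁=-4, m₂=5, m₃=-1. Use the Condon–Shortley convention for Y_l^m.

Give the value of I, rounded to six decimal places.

0.184127

Checks pass: Σm=0; 14 even; l₃=4∈[0,10].
(2·5+1)(2·5+1)(2·4+1) = 1089
Δ: 6! 4! 4! / 15! → 1/3153150
sum: t=1:−1/69120 t=2:+1/1728 t=3:−1/576 t=4:+1/1728 t=5:−1/69120 = -7/11520
3j²(5 5 4; 0 0 0) = Δ·Π!·Σ² = 2/143  (sign -1)
sum: t=6:+1/103680 = 1/103680
3j²(5 5 4; -4 5 -1) = Δ·Π!·Σ² = 4/143  (sign -1)
combine: 4πI² = 1089·2/143·4/143 = 72/169
take √, sign +1: I = 0.18412721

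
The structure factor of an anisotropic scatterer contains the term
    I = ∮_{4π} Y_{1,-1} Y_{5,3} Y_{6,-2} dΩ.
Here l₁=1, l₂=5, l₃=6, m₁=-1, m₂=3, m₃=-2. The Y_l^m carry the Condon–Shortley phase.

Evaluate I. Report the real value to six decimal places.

m-sum 0 ✓  L=12 even ✓  4≤6≤6 ✓
Π(2lᵢ+1) = 3×11×13 = 429
triangle coeff Δ(1,5,6) = 1/858
Σ_t [0,0]: t=0:+1/14400 = 1/14400
(3j)²=6/143 [(1 5 6; 0 0 0)], sign=+1
Σ_t [0,0]: t=0:+1/161280 = 1/161280
(3j)²=1/143 [(1 5 6; -1 3 -2)], sign=+1
⇒ 4πI² = 18/143
I = (+1)√(18/143/(4π)) = 0.10008369

0.100084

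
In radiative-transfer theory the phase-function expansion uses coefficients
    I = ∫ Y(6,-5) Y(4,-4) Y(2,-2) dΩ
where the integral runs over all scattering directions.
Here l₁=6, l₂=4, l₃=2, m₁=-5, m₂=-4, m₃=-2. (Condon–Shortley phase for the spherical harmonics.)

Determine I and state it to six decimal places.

-5 − 4 − 2 = -11 ≠ 0: azimuthal integral kills it; I = 0

0.000000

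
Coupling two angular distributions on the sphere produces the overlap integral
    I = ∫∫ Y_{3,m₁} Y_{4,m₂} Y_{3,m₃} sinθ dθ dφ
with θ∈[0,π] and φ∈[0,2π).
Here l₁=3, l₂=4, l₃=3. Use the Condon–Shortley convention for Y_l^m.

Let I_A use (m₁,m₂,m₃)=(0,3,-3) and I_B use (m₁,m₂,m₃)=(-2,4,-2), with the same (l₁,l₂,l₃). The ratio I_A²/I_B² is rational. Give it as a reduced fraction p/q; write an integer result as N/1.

l's match ⇒ only the (l;m) 3-j factors differ between A and B.
A: triangle coeff Δ(3,4,3) = 1/34650; Σ_t [3,3]: t=3:−1/288 = -1/288; (3j)²=1/22 [(3 4 3; 0 3 -3)], sign=-1
B: triangle coeff Δ(3,4,3) = 1/34650; Σ_t [4,4]: t=4:+1/576 = 1/576; (3j)²=5/99 [(3 4 3; -2 4 -2)], sign=-1
I_A²/I_B² = (1/22)/(5/99) = 9/10

9/10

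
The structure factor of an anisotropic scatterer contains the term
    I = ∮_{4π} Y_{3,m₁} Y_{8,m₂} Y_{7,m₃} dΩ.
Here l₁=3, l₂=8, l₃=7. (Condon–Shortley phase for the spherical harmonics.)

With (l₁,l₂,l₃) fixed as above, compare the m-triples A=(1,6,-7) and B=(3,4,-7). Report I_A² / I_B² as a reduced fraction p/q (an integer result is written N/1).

Shared (l₁,l₂,l₃)=(3,8,7): N and (l;000)² cancel in I_A²/I_B².
A: Δ = 4!·2!·12!/19! = 1/5290740; Racah Σ t=2..2: t=2:+1/3832012800 = 1/3832012800; ⇒ 3j(3 8 7; 1 6 -7)² = 91/9690, sgn +1
B: Δ = 4!·2!·12!/19! = 1/5290740; Racah Σ t=0..0: t=0:+1/22992076800 = 1/22992076800; ⇒ 3j(3 8 7; 3 4 -7)² = 1/3876, sgn +1
I_A²/I_B² = (91/9690)/(1/3876) = 182/5

182/5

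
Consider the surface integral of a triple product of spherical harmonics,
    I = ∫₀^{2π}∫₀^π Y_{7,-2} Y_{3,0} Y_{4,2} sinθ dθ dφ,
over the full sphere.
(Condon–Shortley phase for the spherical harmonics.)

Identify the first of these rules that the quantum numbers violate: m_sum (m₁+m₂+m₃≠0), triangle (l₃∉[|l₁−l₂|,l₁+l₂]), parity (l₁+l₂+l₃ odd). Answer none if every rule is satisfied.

none

m₁+m₂+m₃ = -2 + 0 + 2 = 0  ✓
triangle: |7−3|=4 ≤ l₃=4 ≤ 7+3=10  ✓
parity: l₁+l₂+l₃ = 14 is even  ✓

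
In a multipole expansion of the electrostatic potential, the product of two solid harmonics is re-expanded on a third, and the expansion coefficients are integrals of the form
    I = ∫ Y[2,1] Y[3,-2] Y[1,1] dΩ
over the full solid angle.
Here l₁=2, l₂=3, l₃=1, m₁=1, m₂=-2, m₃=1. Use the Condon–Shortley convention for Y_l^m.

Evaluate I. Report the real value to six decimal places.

Checks pass: Σm=0; 6 even; l₃=1∈[1,5].
(2·2+1)(2·3+1)(2·1+1) = 105
Δ: 4! 0! 2! / 7! → 1/105
sum: t=2:+1/4 = 1/4
3j²(2 3 1; 0 0 0) = Δ·Π!·Σ² = 3/35  (sign -1)
sum: t=1:−1/12 = -1/12
3j²(2 3 1; 1 -2 1) = Δ·Π!·Σ² = 2/21  (sign -1)
combine: 4πI² = 105·3/35·2/21 = 6/7
take √, sign +1: I = 0.26116903

0.261169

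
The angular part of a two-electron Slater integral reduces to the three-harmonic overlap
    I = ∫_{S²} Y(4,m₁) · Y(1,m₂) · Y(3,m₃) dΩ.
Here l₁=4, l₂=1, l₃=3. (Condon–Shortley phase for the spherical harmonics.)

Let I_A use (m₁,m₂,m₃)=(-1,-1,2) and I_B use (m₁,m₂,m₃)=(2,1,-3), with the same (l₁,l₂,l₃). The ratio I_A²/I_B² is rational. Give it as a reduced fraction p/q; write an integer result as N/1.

3/1

l's match ⇒ only the (l;m) 3-j factors differ between A and B.
A: triangle coeff Δ(4,1,3) = 1/252; Σ_t [0,0]: t=0:+1/240 = 1/240; (3j)²=1/84 [(4 1 3; -1 -1 2)], sign=-1
B: triangle coeff Δ(4,1,3) = 1/252; Σ_t [2,2]: t=2:+1/1440 = 1/1440; (3j)²=1/252 [(4 1 3; 2 1 -3)], sign=+1
I_A²/I_B² = (1/84)/(1/252) = 3/1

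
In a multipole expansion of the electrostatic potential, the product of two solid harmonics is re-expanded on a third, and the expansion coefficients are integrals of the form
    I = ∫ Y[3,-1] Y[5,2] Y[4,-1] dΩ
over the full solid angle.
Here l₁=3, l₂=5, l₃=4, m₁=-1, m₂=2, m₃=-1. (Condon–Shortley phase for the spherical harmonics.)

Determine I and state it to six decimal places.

m-sum 0 ✓  L=12 even ✓  2≤4≤8 ✓
Π(2lᵢ+1) = 7×11×9 = 693
triangle coeff Δ(3,5,4) = 1/180180
Σ_t [1,3]: t=1:−1/576 t=2:+1/144 t=3:−1/576 = 1/288
(3j)²=20/1001 [(3 5 4; 0 0 0)], sign=+1
Σ_t [2,4]: t=2:+1/960 t=3:−1/288 t=4:+1/1728 = -1/540
(3j)²=128/6435 [(3 5 4; -1 2 -1)], sign=+1
⇒ 4πI² = 512/1859
I = (+1)√(512/1859/(4π)) = 0.14804384

0.148044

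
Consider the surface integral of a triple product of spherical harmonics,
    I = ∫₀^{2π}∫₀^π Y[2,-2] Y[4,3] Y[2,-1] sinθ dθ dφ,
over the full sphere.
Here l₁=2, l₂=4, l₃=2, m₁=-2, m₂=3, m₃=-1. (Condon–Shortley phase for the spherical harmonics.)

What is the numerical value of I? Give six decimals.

-0.238414

m-sum 0 ✓  L=8 even ✓  2≤2≤6 ✓
Π(2lᵢ+1) = 5×9×5 = 225
triangle coeff Δ(2,4,2) = 1/630
Σ_t [2,2]: t=2:+1/16 = 1/16
(3j)²=2/35 [(2 4 2; 0 0 0)], sign=+1
Σ_t [4,4]: t=4:+1/144 = 1/144
(3j)²=1/18 [(2 4 2; -2 3 -1)], sign=-1
⇒ 4πI² = 5/7
I = (-1)√(5/7/(4π)) = -0.23841361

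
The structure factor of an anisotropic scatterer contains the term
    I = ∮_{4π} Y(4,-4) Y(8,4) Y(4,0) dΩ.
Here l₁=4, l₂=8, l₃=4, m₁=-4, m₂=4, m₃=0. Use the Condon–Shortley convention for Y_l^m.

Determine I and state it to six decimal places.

Rules hold: Σm=0, L=16 even, 4≤4≤12.
N = 9·17·9 = 1377
Δ = 8!·0!·8!/17! = 1/218790
Racah Σ t=4..4: t=4:+1/331776 = 1/331776
⇒ 3j(4 8 4; 0 0 0)² = 490/21879, sgn +1
Racah Σ t=8..8: t=8:+1/23224320 = 1/23224320
⇒ 3j(4 8 4; -4 4 0)² = 1/442, sgn +1
4πI² = N·(3j₀)²·(3jₘ)² = 2205/31603
I = +1·√(0.0697719/4π) = 0.07451354

0.074514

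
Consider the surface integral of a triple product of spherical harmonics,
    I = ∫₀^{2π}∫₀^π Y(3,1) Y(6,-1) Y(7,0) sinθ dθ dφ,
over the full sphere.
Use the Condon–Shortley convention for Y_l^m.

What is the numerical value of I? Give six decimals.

m-sum 0 ✓  L=16 even ✓  3≤7≤9 ✓
Π(2lᵢ+1) = 7×13×15 = 1365
triangle coeff Δ(3,6,7) = 1/2042040
Σ_t [0,2]: t=0:+1/207360 t=1:−1/57600 t=2:+1/207360 = -1/129600
(3j)²=168/12155 [(3 6 7; 0 0 0)], sign=+1
Σ_t [0,2]: t=0:+1/115200 t=1:−1/103680 t=2:+1/1451520 = -1/3628800
(3j)²=1/36465 [(3 6 7; 1 -1 0)], sign=+1
⇒ 4πI² = 1176/2272985
I = (+1)√(1176/2272985/(4π)) = 0.00641653

0.006417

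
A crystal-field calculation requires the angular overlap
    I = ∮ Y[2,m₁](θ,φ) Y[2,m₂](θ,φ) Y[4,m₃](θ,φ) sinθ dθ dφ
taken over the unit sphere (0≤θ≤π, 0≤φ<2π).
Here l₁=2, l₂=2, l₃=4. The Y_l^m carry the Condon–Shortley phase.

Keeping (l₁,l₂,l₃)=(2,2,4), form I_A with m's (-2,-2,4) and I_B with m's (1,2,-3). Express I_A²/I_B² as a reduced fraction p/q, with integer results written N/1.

l's match ⇒ only the (l;m) 3-j factors differ between A and B.
A: triangle coeff Δ(2,2,4) = 1/630; Σ_t [0,0]: t=0:+1/576 = 1/576; (3j)²=1/9 [(2 2 4; -2 -2 4)], sign=+1
B: triangle coeff Δ(2,2,4) = 1/630; Σ_t [0,0]: t=0:+1/144 = 1/144; (3j)²=1/18 [(2 2 4; 1 2 -3)], sign=-1
I_A²/I_B² = (1/9)/(1/18) = 2/1

2/1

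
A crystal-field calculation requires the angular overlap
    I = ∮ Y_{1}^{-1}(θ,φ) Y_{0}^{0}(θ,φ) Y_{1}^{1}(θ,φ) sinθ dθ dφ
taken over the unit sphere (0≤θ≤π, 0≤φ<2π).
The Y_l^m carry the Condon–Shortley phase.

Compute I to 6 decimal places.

-0.282095

Checks pass: Σm=0; 2 even; l₃=1∈[1,1].
(2·1+1)(2·0+1)(2·1+1) = 9
Δ: 0! 2! 0! / 3! → 1/3
sum: t=0:+1/1 = 1/1
3j²(1 0 1; 0 0 0) = Δ·Π!·Σ² = 1/3  (sign -1)
sum: t=0:+1/2 = 1/2
3j²(1 0 1; -1 0 1) = Δ·Π!·Σ² = 1/3  (sign +1)
combine: 4πI² = 9·1/3·1/3 = 1/1
take √, sign -1: I = -0.28209479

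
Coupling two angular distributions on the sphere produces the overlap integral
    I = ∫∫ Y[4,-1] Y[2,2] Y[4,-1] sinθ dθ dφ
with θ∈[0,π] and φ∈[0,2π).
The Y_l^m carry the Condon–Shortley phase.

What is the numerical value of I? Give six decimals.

Rules hold: Σm=0, L=10 even, 2≤4≤6.
N = 9·5·9 = 405
Δ = 2!·6!·2!/11! = 1/13860
Racah Σ t=0..2: t=0:+1/192 t=1:−1/36 t=2:+1/192 = -5/288
⇒ 3j(4 2 4; 0 0 0)² = 20/693, sgn -1
Racah Σ t=2..2: t=2:+1/144 = 1/144
⇒ 3j(4 2 4; -1 2 -1)² = 10/231, sgn -1
4πI² = N·(3j₀)²·(3jₘ)² = 3000/5929
I = +1·√(0.505988/4π) = 0.20066192

0.200662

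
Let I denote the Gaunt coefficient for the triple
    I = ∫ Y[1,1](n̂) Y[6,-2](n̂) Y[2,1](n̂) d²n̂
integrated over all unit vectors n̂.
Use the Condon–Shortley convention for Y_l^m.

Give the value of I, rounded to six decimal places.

0.000000

|1−6|≤2≤1+6 violated ⇒ I = 0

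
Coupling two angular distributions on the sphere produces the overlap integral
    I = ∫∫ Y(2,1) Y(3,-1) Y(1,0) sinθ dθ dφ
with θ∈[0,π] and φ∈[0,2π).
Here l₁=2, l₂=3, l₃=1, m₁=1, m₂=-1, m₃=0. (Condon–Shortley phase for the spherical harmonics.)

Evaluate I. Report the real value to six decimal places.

Checks pass: Σm=0; 6 even; l₃=1∈[1,5].
(2·2+1)(2·3+1)(2·1+1) = 105
Δ: 4! 0! 2! / 7! → 1/105
sum: t=2:+1/4 = 1/4
3j²(2 3 1; 0 0 0) = Δ·Π!·Σ² = 3/35  (sign -1)
sum: t=1:−1/6 = -1/6
3j²(2 3 1; 1 -1 0) = Δ·Π!·Σ² = 8/105  (sign +1)
combine: 4πI² = 105·3/35·8/105 = 24/35
take √, sign -1: I = -0.23359668

-0.233597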